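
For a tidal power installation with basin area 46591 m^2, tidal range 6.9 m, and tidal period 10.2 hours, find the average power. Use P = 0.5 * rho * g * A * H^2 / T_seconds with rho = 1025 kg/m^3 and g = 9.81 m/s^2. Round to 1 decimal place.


Convert period to seconds: T = 10.2 * 3600 = 36720.0 s
H^2 = 6.9^2 = 47.61
P = 0.5 * rho * g * A * H^2 / T
P = 0.5 * 1025 * 9.81 * 46591 * 47.61 / 36720.0
P = 303710.9 W

303710.9


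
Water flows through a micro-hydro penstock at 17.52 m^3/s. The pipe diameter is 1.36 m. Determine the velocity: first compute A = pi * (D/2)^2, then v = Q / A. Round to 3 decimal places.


Compute pipe cross-sectional area:
  A = pi * (D/2)^2 = pi * (1.36/2)^2 = 1.4527 m^2
Calculate velocity:
  v = Q / A = 17.52 / 1.4527
  v = 12.061 m/s

12.061


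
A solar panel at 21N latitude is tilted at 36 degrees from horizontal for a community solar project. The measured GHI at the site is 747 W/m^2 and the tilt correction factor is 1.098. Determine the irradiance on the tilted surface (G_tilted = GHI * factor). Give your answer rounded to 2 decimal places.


Identify the given values:
  GHI = 747 W/m^2, tilt correction factor = 1.098
Apply the formula G_tilted = GHI * factor:
  G_tilted = 747 * 1.098
  G_tilted = 820.21 W/m^2

820.21


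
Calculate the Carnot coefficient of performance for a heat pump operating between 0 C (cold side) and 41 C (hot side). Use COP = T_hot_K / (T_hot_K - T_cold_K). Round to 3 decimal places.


Convert to Kelvin:
  T_hot = 41 + 273.15 = 314.15 K
  T_cold = 0 + 273.15 = 273.15 K
Apply Carnot COP formula:
  COP = T_hot_K / (T_hot_K - T_cold_K) = 314.15 / 41.0
  COP = 7.662

7.662


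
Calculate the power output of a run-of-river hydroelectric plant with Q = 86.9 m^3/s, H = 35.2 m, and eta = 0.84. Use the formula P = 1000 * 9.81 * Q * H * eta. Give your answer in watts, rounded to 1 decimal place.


Apply the hydropower formula P = rho * g * Q * H * eta
rho * g = 1000 * 9.81 = 9810.0
P = 9810.0 * 86.9 * 35.2 * 0.84
P = 25206394.8 W

25206394.8


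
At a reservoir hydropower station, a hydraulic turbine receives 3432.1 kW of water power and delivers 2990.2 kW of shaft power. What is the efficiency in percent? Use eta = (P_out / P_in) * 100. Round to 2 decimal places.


Turbine efficiency = (output power / input power) * 100
eta = (2990.2 / 3432.1) * 100
eta = 87.12%

87.12


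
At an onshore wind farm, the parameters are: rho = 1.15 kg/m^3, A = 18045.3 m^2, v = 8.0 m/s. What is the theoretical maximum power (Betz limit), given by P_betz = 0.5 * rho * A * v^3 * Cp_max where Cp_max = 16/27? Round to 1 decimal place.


The Betz coefficient Cp_max = 16/27 = 0.5926
v^3 = 8.0^3 = 512.0
P_betz = 0.5 * rho * A * v^3 * Cp_max
P_betz = 0.5 * 1.15 * 18045.3 * 512.0 * 0.5926
P_betz = 3148169.7 W

3148169.7


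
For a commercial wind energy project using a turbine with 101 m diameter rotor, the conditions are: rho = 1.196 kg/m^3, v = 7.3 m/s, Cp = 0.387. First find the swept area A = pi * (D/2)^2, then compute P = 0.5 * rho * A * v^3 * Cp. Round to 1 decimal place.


Step 1 -- Compute swept area:
  A = pi * (D/2)^2 = pi * (101/2)^2 = 8011.85 m^2
Step 2 -- Apply wind power equation:
  P = 0.5 * rho * A * v^3 * Cp
  v^3 = 7.3^3 = 389.017
  P = 0.5 * 1.196 * 8011.85 * 389.017 * 0.387
  P = 721295.7 W

721295.7


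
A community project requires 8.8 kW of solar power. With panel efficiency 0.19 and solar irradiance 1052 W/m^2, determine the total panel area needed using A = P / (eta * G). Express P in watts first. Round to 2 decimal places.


Convert target power to watts: P = 8.8 * 1000 = 8800.0 W
Compute denominator: eta * G = 0.19 * 1052 = 199.88
Required area A = P / (eta * G) = 8800.0 / 199.88
A = 44.03 m^2

44.03


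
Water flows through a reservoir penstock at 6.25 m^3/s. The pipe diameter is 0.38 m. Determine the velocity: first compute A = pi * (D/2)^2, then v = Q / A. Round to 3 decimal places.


Compute pipe cross-sectional area:
  A = pi * (D/2)^2 = pi * (0.38/2)^2 = 0.1134 m^2
Calculate velocity:
  v = Q / A = 6.25 / 0.1134
  v = 55.109 m/s

55.109


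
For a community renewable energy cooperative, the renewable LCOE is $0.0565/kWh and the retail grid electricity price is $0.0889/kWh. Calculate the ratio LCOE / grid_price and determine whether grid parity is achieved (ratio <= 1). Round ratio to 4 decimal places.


Compare LCOE to grid price:
  LCOE = $0.0565/kWh, Grid price = $0.0889/kWh
  Ratio = LCOE / grid_price = 0.0565 / 0.0889 = 0.6355
  Grid parity achieved (ratio <= 1)? yes

0.6355


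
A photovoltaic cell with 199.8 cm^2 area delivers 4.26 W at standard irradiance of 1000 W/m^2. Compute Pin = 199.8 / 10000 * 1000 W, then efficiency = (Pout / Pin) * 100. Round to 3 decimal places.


First compute the input power:
  Pin = area_cm2 / 10000 * G = 199.8 / 10000 * 1000 = 19.98 W
Then compute efficiency:
  Efficiency = (Pout / Pin) * 100 = (4.26 / 19.98) * 100
  Efficiency = 21.321%

21.321


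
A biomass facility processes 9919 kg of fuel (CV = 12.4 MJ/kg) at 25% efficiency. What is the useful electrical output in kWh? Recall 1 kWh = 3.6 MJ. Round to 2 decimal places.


Total energy = mass * CV = 9919 * 12.4 = 122995.6 MJ
Useful energy = total * eta = 122995.6 * 0.25 = 30748.9 MJ
Convert to kWh: 30748.9 / 3.6
Useful energy = 8541.36 kWh

8541.36


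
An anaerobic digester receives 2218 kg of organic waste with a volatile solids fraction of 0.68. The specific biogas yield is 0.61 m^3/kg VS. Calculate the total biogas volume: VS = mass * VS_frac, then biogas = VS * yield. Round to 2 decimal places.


Compute volatile solids:
  VS = mass * VS_fraction = 2218 * 0.68 = 1508.24 kg
Calculate biogas volume:
  Biogas = VS * specific_yield = 1508.24 * 0.61
  Biogas = 920.03 m^3

920.03


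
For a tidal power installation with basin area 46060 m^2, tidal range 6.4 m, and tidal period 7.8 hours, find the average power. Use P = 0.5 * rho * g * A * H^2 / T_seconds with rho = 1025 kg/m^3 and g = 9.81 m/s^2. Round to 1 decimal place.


Convert period to seconds: T = 7.8 * 3600 = 28080.0 s
H^2 = 6.4^2 = 40.96
P = 0.5 * rho * g * A * H^2 / T
P = 0.5 * 1025 * 9.81 * 46060 * 40.96 / 28080.0
P = 337792.2 W

337792.2


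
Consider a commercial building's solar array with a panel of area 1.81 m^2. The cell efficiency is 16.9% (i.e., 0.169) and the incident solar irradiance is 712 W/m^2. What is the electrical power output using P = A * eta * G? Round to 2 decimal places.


Use the solar power formula P = A * eta * G.
Given: A = 1.81 m^2, eta = 0.169, G = 712 W/m^2
P = 1.81 * 0.169 * 712
P = 217.79 W

217.79


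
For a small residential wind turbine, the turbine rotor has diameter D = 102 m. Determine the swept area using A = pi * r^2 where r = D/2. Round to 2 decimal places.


Compute the rotor radius:
  r = D / 2 = 102 / 2 = 51.0 m
Calculate swept area:
  A = pi * r^2 = pi * 51.0^2
  A = 8171.28 m^2

8171.28


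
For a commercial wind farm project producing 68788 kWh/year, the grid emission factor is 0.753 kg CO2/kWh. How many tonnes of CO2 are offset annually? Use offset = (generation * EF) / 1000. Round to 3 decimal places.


CO2 offset in kg = generation * emission_factor
CO2 offset = 68788 * 0.753 = 51797.36 kg
Convert to tonnes:
  CO2 offset = 51797.36 / 1000 = 51.797 tonnes

51.797


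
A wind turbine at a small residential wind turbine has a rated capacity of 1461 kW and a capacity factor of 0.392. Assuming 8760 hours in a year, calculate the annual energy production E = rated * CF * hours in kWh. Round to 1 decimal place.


Annual energy = rated_kW * capacity_factor * hours_per_year
Given: P_rated = 1461 kW, CF = 0.392, hours = 8760
E = 1461 * 0.392 * 8760
E = 5016957.1 kWh

5016957.1


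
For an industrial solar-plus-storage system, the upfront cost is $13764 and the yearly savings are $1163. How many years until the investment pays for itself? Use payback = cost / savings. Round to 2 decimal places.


Simple payback period = initial cost / annual savings
Payback = 13764 / 1163
Payback = 11.83 years

11.83


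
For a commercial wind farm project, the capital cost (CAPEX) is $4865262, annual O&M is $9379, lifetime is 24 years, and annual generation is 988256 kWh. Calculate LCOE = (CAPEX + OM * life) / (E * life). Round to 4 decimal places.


Total cost = CAPEX + OM * lifetime = 4865262 + 9379 * 24 = 4865262 + 225096 = 5090358
Total generation = annual * lifetime = 988256 * 24 = 23718144 kWh
LCOE = 5090358 / 23718144
LCOE = 0.2146 $/kWh

0.2146


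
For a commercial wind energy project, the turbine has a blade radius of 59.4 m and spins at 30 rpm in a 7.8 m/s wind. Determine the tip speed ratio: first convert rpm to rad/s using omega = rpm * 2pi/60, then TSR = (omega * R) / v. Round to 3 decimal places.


Convert rotational speed to rad/s:
  omega = 30 * 2 * pi / 60 = 3.1416 rad/s
Compute tip speed:
  v_tip = omega * R = 3.1416 * 59.4 = 186.611 m/s
Tip speed ratio:
  TSR = v_tip / v_wind = 186.611 / 7.8 = 23.924

23.924


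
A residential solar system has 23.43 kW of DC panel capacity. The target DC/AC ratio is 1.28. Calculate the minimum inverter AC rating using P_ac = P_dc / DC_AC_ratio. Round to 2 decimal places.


The inverter AC capacity is determined by the DC/AC ratio.
Given: P_dc = 23.43 kW, DC/AC ratio = 1.28
P_ac = P_dc / ratio = 23.43 / 1.28
P_ac = 18.30 kW

18.30


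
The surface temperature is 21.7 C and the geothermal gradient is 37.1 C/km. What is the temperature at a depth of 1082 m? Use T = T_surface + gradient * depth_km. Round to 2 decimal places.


Convert depth to km: 1082 / 1000 = 1.082 km
Temperature increase = gradient * depth_km = 37.1 * 1.082 = 40.14 C
Temperature at depth = T_surface + delta_T = 21.7 + 40.14
T = 61.84 C

61.84


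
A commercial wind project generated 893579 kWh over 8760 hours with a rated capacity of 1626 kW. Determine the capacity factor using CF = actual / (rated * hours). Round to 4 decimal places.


Capacity factor = actual output / maximum possible output
Maximum possible = rated * hours = 1626 * 8760 = 14243760 kWh
CF = 893579 / 14243760
CF = 0.0627

0.0627


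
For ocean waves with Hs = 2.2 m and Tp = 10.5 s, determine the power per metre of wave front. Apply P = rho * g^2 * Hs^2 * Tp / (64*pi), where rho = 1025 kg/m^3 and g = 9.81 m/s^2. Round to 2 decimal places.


Apply wave power formula:
  g^2 = 9.81^2 = 96.2361
  Hs^2 = 2.2^2 = 4.84
  Numerator = rho * g^2 * Hs^2 * Tp = 1025 * 96.2361 * 4.84 * 10.5 = 5012986.57
  Denominator = 64 * pi = 201.0619
  P = 5012986.57 / 201.0619 = 24932.55 W/m

24932.55


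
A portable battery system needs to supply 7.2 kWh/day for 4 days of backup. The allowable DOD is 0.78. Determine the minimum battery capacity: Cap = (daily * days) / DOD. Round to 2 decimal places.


Total energy needed = daily * days = 7.2 * 4 = 28.8 kWh
Account for depth of discharge:
  Cap = total_energy / DOD = 28.8 / 0.78
  Cap = 36.92 kWh

36.92


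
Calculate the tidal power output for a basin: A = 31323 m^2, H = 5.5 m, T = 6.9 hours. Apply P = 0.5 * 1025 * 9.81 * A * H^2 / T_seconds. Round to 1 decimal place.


Convert period to seconds: T = 6.9 * 3600 = 24840.0 s
H^2 = 5.5^2 = 30.25
P = 0.5 * rho * g * A * H^2 / T
P = 0.5 * 1025 * 9.81 * 31323 * 30.25 / 24840.0
P = 191778.5 W

191778.5


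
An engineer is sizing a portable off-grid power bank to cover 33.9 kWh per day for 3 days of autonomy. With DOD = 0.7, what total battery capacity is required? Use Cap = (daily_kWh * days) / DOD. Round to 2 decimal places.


Total energy needed = daily * days = 33.9 * 3 = 101.7 kWh
Account for depth of discharge:
  Cap = total_energy / DOD = 101.7 / 0.7
  Cap = 145.29 kWh

145.29


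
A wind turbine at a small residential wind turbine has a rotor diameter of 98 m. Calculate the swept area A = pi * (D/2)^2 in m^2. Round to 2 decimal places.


Compute the rotor radius:
  r = D / 2 = 98 / 2 = 49.0 m
Calculate swept area:
  A = pi * r^2 = pi * 49.0^2
  A = 7542.96 m^2

7542.96


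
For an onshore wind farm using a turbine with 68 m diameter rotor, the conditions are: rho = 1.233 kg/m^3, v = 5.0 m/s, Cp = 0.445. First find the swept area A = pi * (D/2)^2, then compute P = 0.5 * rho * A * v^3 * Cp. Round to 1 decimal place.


Step 1 -- Compute swept area:
  A = pi * (D/2)^2 = pi * (68/2)^2 = 3631.68 m^2
Step 2 -- Apply wind power equation:
  P = 0.5 * rho * A * v^3 * Cp
  v^3 = 5.0^3 = 125.0
  P = 0.5 * 1.233 * 3631.68 * 125.0 * 0.445
  P = 124540.6 W

124540.6


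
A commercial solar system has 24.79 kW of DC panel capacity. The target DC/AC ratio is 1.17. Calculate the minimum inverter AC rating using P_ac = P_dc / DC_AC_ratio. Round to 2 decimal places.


The inverter AC capacity is determined by the DC/AC ratio.
Given: P_dc = 24.79 kW, DC/AC ratio = 1.17
P_ac = P_dc / ratio = 24.79 / 1.17
P_ac = 21.19 kW

21.19


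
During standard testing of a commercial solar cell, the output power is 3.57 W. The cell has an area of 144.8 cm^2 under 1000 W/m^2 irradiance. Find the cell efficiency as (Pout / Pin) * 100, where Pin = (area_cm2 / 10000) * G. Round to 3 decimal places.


First compute the input power:
  Pin = area_cm2 / 10000 * G = 144.8 / 10000 * 1000 = 14.48 W
Then compute efficiency:
  Efficiency = (Pout / Pin) * 100 = (3.57 / 14.48) * 100
  Efficiency = 24.655%

24.655


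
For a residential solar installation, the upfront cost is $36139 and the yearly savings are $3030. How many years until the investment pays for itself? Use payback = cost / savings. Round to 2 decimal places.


Simple payback period = initial cost / annual savings
Payback = 36139 / 3030
Payback = 11.93 years

11.93


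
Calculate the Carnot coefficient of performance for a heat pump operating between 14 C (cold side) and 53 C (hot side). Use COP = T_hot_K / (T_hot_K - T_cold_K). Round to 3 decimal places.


Convert to Kelvin:
  T_hot = 53 + 273.15 = 326.15 K
  T_cold = 14 + 273.15 = 287.15 K
Apply Carnot COP formula:
  COP = T_hot_K / (T_hot_K - T_cold_K) = 326.15 / 39.0
  COP = 8.363

8.363


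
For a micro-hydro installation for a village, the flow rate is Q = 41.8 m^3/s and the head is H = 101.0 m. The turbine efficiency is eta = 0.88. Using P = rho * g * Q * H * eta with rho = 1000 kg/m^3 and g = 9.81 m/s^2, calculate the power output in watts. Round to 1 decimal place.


Apply the hydropower formula P = rho * g * Q * H * eta
rho * g = 1000 * 9.81 = 9810.0
P = 9810.0 * 41.8 * 101.0 * 0.88
P = 36445955.0 W

36445955.0


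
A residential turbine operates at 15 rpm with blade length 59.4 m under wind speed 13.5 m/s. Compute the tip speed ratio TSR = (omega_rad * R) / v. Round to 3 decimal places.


Convert rotational speed to rad/s:
  omega = 15 * 2 * pi / 60 = 1.5708 rad/s
Compute tip speed:
  v_tip = omega * R = 1.5708 * 59.4 = 93.305 m/s
Tip speed ratio:
  TSR = v_tip / v_wind = 93.305 / 13.5 = 6.912

6.912


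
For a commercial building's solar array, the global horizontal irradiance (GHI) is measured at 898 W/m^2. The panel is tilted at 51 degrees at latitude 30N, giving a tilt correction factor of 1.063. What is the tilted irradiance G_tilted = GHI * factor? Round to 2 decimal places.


Identify the given values:
  GHI = 898 W/m^2, tilt correction factor = 1.063
Apply the formula G_tilted = GHI * factor:
  G_tilted = 898 * 1.063
  G_tilted = 954.57 W/m^2

954.57


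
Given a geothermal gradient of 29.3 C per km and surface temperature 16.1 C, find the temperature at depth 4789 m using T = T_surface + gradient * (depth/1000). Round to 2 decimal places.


Convert depth to km: 4789 / 1000 = 4.789 km
Temperature increase = gradient * depth_km = 29.3 * 4.789 = 140.32 C
Temperature at depth = T_surface + delta_T = 16.1 + 140.32
T = 156.42 C

156.42


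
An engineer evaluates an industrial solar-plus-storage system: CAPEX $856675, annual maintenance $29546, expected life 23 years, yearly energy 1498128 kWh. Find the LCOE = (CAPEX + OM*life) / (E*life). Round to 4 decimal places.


Total cost = CAPEX + OM * lifetime = 856675 + 29546 * 23 = 856675 + 679558 = 1536233
Total generation = annual * lifetime = 1498128 * 23 = 34456944 kWh
LCOE = 1536233 / 34456944
LCOE = 0.0446 $/kWh

0.0446


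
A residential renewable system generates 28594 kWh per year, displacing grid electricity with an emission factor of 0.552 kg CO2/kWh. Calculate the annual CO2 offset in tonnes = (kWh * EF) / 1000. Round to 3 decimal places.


CO2 offset in kg = generation * emission_factor
CO2 offset = 28594 * 0.552 = 15783.89 kg
Convert to tonnes:
  CO2 offset = 15783.89 / 1000 = 15.784 tonnes

15.784


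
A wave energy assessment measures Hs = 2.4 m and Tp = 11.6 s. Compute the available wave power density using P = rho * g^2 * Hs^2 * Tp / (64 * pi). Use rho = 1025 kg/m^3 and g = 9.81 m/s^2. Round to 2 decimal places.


Apply wave power formula:
  g^2 = 9.81^2 = 96.2361
  Hs^2 = 2.4^2 = 5.76
  Numerator = rho * g^2 * Hs^2 * Tp = 1025 * 96.2361 * 5.76 * 11.6 = 6590864.04
  Denominator = 64 * pi = 201.0619
  P = 6590864.04 / 201.0619 = 32780.27 W/m

32780.27


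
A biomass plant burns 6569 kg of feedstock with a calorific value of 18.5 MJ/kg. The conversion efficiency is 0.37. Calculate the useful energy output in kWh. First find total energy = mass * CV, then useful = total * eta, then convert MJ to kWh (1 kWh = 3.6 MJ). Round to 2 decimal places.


Total energy = mass * CV = 6569 * 18.5 = 121526.5 MJ
Useful energy = total * eta = 121526.5 * 0.37 = 44964.81 MJ
Convert to kWh: 44964.81 / 3.6
Useful energy = 12490.22 kWh

12490.22


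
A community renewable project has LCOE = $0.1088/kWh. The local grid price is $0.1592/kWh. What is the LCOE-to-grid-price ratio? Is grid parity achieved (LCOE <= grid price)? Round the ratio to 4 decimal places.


Compare LCOE to grid price:
  LCOE = $0.1088/kWh, Grid price = $0.1592/kWh
  Ratio = LCOE / grid_price = 0.1088 / 0.1592 = 0.6834
  Grid parity achieved (ratio <= 1)? yes

0.6834


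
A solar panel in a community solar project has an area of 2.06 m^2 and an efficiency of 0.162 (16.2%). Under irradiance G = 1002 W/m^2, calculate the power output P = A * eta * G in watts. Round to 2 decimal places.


Use the solar power formula P = A * eta * G.
Given: A = 2.06 m^2, eta = 0.162, G = 1002 W/m^2
P = 2.06 * 0.162 * 1002
P = 334.39 W

334.39


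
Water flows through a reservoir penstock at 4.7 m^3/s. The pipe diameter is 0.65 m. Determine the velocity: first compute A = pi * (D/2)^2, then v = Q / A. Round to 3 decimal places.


Compute pipe cross-sectional area:
  A = pi * (D/2)^2 = pi * (0.65/2)^2 = 0.3318 m^2
Calculate velocity:
  v = Q / A = 4.7 / 0.3318
  v = 14.164 m/s

14.164


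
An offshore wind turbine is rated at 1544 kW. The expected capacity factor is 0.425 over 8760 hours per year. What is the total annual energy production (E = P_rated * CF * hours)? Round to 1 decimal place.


Annual energy = rated_kW * capacity_factor * hours_per_year
Given: P_rated = 1544 kW, CF = 0.425, hours = 8760
E = 1544 * 0.425 * 8760
E = 5748312.0 kWh

5748312.0


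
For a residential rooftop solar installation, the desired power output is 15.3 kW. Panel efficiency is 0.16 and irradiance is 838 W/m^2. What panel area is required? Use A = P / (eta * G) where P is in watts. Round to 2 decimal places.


Convert target power to watts: P = 15.3 * 1000 = 15300.0 W
Compute denominator: eta * G = 0.16 * 838 = 134.08
Required area A = P / (eta * G) = 15300.0 / 134.08
A = 114.11 m^2

114.11


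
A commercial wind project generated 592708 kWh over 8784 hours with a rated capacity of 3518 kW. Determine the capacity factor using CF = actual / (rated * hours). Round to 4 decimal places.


Capacity factor = actual output / maximum possible output
Maximum possible = rated * hours = 3518 * 8784 = 30902112 kWh
CF = 592708 / 30902112
CF = 0.0192

0.0192


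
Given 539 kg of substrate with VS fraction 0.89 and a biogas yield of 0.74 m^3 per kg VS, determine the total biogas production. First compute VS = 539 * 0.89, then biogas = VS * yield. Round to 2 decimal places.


Compute volatile solids:
  VS = mass * VS_fraction = 539 * 0.89 = 479.71 kg
Calculate biogas volume:
  Biogas = VS * specific_yield = 479.71 * 0.74
  Biogas = 354.99 m^3

354.99


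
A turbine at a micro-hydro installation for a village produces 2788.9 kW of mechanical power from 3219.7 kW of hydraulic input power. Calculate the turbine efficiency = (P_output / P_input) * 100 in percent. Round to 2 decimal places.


Turbine efficiency = (output power / input power) * 100
eta = (2788.9 / 3219.7) * 100
eta = 86.62%

86.62


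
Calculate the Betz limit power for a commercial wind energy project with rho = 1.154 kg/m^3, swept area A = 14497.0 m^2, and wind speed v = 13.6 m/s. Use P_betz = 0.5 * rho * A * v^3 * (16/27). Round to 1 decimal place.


The Betz coefficient Cp_max = 16/27 = 0.5926
v^3 = 13.6^3 = 2515.456
P_betz = 0.5 * rho * A * v^3 * Cp_max
P_betz = 0.5 * 1.154 * 14497.0 * 2515.456 * 0.5926
P_betz = 12468864.2 W

12468864.2


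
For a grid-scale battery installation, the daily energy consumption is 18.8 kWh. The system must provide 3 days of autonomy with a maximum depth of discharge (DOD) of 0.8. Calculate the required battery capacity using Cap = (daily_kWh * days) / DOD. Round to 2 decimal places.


Total energy needed = daily * days = 18.8 * 3 = 56.4 kWh
Account for depth of discharge:
  Cap = total_energy / DOD = 56.4 / 0.8
  Cap = 70.50 kWh

70.50


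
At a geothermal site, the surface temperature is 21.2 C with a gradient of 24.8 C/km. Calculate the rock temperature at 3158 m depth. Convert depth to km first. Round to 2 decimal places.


Convert depth to km: 3158 / 1000 = 3.158 km
Temperature increase = gradient * depth_km = 24.8 * 3.158 = 78.32 C
Temperature at depth = T_surface + delta_T = 21.2 + 78.32
T = 99.52 C

99.52


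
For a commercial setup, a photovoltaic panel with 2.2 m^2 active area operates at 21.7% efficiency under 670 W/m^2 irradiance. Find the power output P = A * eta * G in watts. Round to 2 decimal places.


Use the solar power formula P = A * eta * G.
Given: A = 2.2 m^2, eta = 0.217, G = 670 W/m^2
P = 2.2 * 0.217 * 670
P = 319.86 W

319.86


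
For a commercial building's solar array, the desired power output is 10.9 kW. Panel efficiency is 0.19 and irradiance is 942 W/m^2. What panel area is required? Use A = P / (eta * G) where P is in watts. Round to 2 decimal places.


Convert target power to watts: P = 10.9 * 1000 = 10900.0 W
Compute denominator: eta * G = 0.19 * 942 = 178.98
Required area A = P / (eta * G) = 10900.0 / 178.98
A = 60.90 m^2

60.90


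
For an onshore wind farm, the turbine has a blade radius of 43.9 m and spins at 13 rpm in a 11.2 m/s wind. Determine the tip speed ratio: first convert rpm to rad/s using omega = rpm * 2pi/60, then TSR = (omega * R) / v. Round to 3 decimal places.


Convert rotational speed to rad/s:
  omega = 13 * 2 * pi / 60 = 1.3614 rad/s
Compute tip speed:
  v_tip = omega * R = 1.3614 * 43.9 = 59.764 m/s
Tip speed ratio:
  TSR = v_tip / v_wind = 59.764 / 11.2 = 5.336

5.336


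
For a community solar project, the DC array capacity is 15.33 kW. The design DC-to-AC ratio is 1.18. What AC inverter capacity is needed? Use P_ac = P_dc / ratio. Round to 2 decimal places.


The inverter AC capacity is determined by the DC/AC ratio.
Given: P_dc = 15.33 kW, DC/AC ratio = 1.18
P_ac = P_dc / ratio = 15.33 / 1.18
P_ac = 12.99 kW

12.99


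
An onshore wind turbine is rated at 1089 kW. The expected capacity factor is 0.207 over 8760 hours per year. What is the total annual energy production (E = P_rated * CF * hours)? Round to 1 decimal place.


Annual energy = rated_kW * capacity_factor * hours_per_year
Given: P_rated = 1089 kW, CF = 0.207, hours = 8760
E = 1089 * 0.207 * 8760
E = 1974705.5 kWh

1974705.5


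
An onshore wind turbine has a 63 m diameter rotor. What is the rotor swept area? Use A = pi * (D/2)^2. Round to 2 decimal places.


Compute the rotor radius:
  r = D / 2 = 63 / 2 = 31.5 m
Calculate swept area:
  A = pi * r^2 = pi * 31.5^2
  A = 3117.25 m^2

3117.25


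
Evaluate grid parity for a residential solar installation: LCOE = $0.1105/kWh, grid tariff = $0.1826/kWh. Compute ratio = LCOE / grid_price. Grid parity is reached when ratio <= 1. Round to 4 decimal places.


Compare LCOE to grid price:
  LCOE = $0.1105/kWh, Grid price = $0.1826/kWh
  Ratio = LCOE / grid_price = 0.1105 / 0.1826 = 0.6051
  Grid parity achieved (ratio <= 1)? yes

0.6051


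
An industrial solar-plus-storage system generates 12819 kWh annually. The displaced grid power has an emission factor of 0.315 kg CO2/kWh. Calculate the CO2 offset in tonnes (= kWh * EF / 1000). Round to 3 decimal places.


CO2 offset in kg = generation * emission_factor
CO2 offset = 12819 * 0.315 = 4037.99 kg
Convert to tonnes:
  CO2 offset = 4037.99 / 1000 = 4.038 tonnes

4.038


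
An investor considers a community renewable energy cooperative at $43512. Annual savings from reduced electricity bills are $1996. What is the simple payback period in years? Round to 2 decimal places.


Simple payback period = initial cost / annual savings
Payback = 43512 / 1996
Payback = 21.80 years

21.80


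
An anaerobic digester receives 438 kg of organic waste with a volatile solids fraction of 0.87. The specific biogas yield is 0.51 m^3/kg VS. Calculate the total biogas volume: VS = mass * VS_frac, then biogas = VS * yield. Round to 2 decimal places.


Compute volatile solids:
  VS = mass * VS_fraction = 438 * 0.87 = 381.06 kg
Calculate biogas volume:
  Biogas = VS * specific_yield = 381.06 * 0.51
  Biogas = 194.34 m^3

194.34


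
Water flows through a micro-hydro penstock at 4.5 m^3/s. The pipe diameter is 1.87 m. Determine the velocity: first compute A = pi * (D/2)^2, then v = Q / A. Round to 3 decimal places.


Compute pipe cross-sectional area:
  A = pi * (D/2)^2 = pi * (1.87/2)^2 = 2.7465 m^2
Calculate velocity:
  v = Q / A = 4.5 / 2.7465
  v = 1.638 m/s

1.638


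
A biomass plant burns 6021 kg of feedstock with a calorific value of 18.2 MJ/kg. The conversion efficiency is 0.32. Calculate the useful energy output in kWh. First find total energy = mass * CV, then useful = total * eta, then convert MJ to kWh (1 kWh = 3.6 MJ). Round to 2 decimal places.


Total energy = mass * CV = 6021 * 18.2 = 109582.2 MJ
Useful energy = total * eta = 109582.2 * 0.32 = 35066.3 MJ
Convert to kWh: 35066.3 / 3.6
Useful energy = 9740.64 kWh

9740.64


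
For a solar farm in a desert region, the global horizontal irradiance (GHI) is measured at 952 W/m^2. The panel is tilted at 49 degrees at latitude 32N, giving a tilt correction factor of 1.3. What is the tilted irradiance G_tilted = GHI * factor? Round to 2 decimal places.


Identify the given values:
  GHI = 952 W/m^2, tilt correction factor = 1.3
Apply the formula G_tilted = GHI * factor:
  G_tilted = 952 * 1.3
  G_tilted = 1237.60 W/m^2

1237.60


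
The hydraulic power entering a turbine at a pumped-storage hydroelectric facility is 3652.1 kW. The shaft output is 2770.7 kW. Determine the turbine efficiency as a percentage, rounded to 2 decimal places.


Turbine efficiency = (output power / input power) * 100
eta = (2770.7 / 3652.1) * 100
eta = 75.87%

75.87


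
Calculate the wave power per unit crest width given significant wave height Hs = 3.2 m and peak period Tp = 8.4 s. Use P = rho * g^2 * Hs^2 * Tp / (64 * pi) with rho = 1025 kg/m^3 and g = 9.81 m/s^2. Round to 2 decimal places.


Apply wave power formula:
  g^2 = 9.81^2 = 96.2361
  Hs^2 = 3.2^2 = 10.24
  Numerator = rho * g^2 * Hs^2 * Tp = 1025 * 96.2361 * 10.24 * 8.4 = 8484790.49
  Denominator = 64 * pi = 201.0619
  P = 8484790.49 / 201.0619 = 42199.89 W/m

42199.89


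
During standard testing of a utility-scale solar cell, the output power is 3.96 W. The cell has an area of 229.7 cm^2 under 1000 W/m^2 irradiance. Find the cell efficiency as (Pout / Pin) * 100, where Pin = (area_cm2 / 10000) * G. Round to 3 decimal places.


First compute the input power:
  Pin = area_cm2 / 10000 * G = 229.7 / 10000 * 1000 = 22.97 W
Then compute efficiency:
  Efficiency = (Pout / Pin) * 100 = (3.96 / 22.97) * 100
  Efficiency = 17.240%

17.240


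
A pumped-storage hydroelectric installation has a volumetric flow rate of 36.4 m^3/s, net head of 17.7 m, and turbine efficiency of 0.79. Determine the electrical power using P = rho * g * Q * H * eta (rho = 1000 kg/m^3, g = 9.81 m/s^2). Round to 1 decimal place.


Apply the hydropower formula P = rho * g * Q * H * eta
rho * g = 1000 * 9.81 = 9810.0
P = 9810.0 * 36.4 * 17.7 * 0.79
P = 4993105.6 W

4993105.6


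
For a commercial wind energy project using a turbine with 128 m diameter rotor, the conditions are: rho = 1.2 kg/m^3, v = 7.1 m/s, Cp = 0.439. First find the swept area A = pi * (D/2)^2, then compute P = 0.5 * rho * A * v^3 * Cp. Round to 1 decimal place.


Step 1 -- Compute swept area:
  A = pi * (D/2)^2 = pi * (128/2)^2 = 12867.96 m^2
Step 2 -- Apply wind power equation:
  P = 0.5 * rho * A * v^3 * Cp
  v^3 = 7.1^3 = 357.911
  P = 0.5 * 1.2 * 12867.96 * 357.911 * 0.439
  P = 1213111.3 W

1213111.3


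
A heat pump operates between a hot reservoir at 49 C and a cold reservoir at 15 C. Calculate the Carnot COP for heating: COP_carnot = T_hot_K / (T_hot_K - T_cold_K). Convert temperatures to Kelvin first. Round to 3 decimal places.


Convert to Kelvin:
  T_hot = 49 + 273.15 = 322.15 K
  T_cold = 15 + 273.15 = 288.15 K
Apply Carnot COP formula:
  COP = T_hot_K / (T_hot_K - T_cold_K) = 322.15 / 34.0
  COP = 9.475

9.475


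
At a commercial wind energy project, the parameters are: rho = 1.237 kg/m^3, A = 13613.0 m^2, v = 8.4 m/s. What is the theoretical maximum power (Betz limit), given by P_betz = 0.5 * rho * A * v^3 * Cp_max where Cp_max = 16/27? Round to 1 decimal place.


The Betz coefficient Cp_max = 16/27 = 0.5926
v^3 = 8.4^3 = 592.704
P_betz = 0.5 * rho * A * v^3 * Cp_max
P_betz = 0.5 * 1.237 * 13613.0 * 592.704 * 0.5926
P_betz = 2957247.2 W

2957247.2


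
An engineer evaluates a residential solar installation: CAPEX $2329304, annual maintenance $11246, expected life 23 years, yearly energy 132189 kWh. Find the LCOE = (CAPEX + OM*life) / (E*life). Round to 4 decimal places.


Total cost = CAPEX + OM * lifetime = 2329304 + 11246 * 23 = 2329304 + 258658 = 2587962
Total generation = annual * lifetime = 132189 * 23 = 3040347 kWh
LCOE = 2587962 / 3040347
LCOE = 0.8512 $/kWh

0.8512


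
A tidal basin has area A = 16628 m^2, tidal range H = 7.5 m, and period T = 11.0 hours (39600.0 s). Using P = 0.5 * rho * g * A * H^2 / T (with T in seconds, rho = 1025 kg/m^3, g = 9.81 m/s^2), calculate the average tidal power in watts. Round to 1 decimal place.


Convert period to seconds: T = 11.0 * 3600 = 39600.0 s
H^2 = 7.5^2 = 56.25
P = 0.5 * rho * g * A * H^2 / T
P = 0.5 * 1025 * 9.81 * 16628 * 56.25 / 39600.0
P = 118749.1 W

118749.1


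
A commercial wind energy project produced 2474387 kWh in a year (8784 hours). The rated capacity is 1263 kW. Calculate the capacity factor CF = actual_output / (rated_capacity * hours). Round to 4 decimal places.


Capacity factor = actual output / maximum possible output
Maximum possible = rated * hours = 1263 * 8784 = 11094192 kWh
CF = 2474387 / 11094192
CF = 0.2230

0.2230


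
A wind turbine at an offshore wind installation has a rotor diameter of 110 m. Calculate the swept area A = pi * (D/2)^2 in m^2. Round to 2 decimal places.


Compute the rotor radius:
  r = D / 2 = 110 / 2 = 55.0 m
Calculate swept area:
  A = pi * r^2 = pi * 55.0^2
  A = 9503.32 m^2

9503.32


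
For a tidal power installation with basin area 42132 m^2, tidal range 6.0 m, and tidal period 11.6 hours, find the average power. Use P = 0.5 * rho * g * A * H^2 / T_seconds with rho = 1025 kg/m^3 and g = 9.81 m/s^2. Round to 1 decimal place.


Convert period to seconds: T = 11.6 * 3600 = 41760.0 s
H^2 = 6.0^2 = 36.0
P = 0.5 * rho * g * A * H^2 / T
P = 0.5 * 1025 * 9.81 * 42132 * 36.0 / 41760.0
P = 182606.8 W

182606.8


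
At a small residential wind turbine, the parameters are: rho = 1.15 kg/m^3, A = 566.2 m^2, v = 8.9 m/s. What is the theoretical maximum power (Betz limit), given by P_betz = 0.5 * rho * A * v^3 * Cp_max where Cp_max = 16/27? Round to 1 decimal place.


The Betz coefficient Cp_max = 16/27 = 0.5926
v^3 = 8.9^3 = 704.969
P_betz = 0.5 * rho * A * v^3 * Cp_max
P_betz = 0.5 * 1.15 * 566.2 * 704.969 * 0.5926
P_betz = 136007.8 W

136007.8


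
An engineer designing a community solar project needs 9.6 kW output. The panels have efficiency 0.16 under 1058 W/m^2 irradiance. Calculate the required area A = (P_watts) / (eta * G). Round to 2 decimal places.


Convert target power to watts: P = 9.6 * 1000 = 9600.0 W
Compute denominator: eta * G = 0.16 * 1058 = 169.28
Required area A = P / (eta * G) = 9600.0 / 169.28
A = 56.71 m^2

56.71


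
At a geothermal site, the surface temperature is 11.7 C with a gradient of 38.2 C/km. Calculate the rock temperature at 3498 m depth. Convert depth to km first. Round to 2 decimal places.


Convert depth to km: 3498 / 1000 = 3.498 km
Temperature increase = gradient * depth_km = 38.2 * 3.498 = 133.62 C
Temperature at depth = T_surface + delta_T = 11.7 + 133.62
T = 145.32 C

145.32


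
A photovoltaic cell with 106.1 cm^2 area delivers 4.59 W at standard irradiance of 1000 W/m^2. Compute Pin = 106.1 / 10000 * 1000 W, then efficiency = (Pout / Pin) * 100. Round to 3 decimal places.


First compute the input power:
  Pin = area_cm2 / 10000 * G = 106.1 / 10000 * 1000 = 10.61 W
Then compute efficiency:
  Efficiency = (Pout / Pin) * 100 = (4.59 / 10.61) * 100
  Efficiency = 43.261%

43.261


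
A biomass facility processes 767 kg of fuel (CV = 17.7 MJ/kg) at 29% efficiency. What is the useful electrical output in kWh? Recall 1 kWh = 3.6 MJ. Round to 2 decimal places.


Total energy = mass * CV = 767 * 17.7 = 13575.9 MJ
Useful energy = total * eta = 13575.9 * 0.29 = 3937.01 MJ
Convert to kWh: 3937.01 / 3.6
Useful energy = 1093.61 kWh

1093.61


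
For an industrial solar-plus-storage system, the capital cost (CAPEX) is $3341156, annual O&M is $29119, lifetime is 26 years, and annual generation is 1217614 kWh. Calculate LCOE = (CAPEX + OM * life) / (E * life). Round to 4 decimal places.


Total cost = CAPEX + OM * lifetime = 3341156 + 29119 * 26 = 3341156 + 757094 = 4098250
Total generation = annual * lifetime = 1217614 * 26 = 31657964 kWh
LCOE = 4098250 / 31657964
LCOE = 0.1295 $/kWh

0.1295


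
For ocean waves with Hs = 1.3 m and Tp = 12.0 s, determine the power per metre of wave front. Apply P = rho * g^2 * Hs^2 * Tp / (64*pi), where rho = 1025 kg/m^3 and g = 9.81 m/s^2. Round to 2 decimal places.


Apply wave power formula:
  g^2 = 9.81^2 = 96.2361
  Hs^2 = 1.3^2 = 1.69
  Numerator = rho * g^2 * Hs^2 * Tp = 1025 * 96.2361 * 1.69 * 12.0 = 2000459.81
  Denominator = 64 * pi = 201.0619
  P = 2000459.81 / 201.0619 = 9949.47 W/m

9949.47


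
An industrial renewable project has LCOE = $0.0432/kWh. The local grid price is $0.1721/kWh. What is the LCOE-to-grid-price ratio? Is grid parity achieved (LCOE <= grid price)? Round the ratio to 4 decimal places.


Compare LCOE to grid price:
  LCOE = $0.0432/kWh, Grid price = $0.1721/kWh
  Ratio = LCOE / grid_price = 0.0432 / 0.1721 = 0.2510
  Grid parity achieved (ratio <= 1)? yes

0.2510


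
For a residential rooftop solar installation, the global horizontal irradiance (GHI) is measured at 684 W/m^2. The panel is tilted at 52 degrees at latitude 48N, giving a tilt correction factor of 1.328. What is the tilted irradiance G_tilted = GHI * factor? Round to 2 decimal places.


Identify the given values:
  GHI = 684 W/m^2, tilt correction factor = 1.328
Apply the formula G_tilted = GHI * factor:
  G_tilted = 684 * 1.328
  G_tilted = 908.35 W/m^2

908.35


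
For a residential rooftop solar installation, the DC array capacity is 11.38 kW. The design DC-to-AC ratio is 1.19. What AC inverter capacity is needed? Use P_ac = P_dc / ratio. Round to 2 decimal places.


The inverter AC capacity is determined by the DC/AC ratio.
Given: P_dc = 11.38 kW, DC/AC ratio = 1.19
P_ac = P_dc / ratio = 11.38 / 1.19
P_ac = 9.56 kW

9.56


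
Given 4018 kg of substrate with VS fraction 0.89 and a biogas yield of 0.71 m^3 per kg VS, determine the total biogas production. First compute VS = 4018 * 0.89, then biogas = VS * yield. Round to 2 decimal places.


Compute volatile solids:
  VS = mass * VS_fraction = 4018 * 0.89 = 3576.02 kg
Calculate biogas volume:
  Biogas = VS * specific_yield = 3576.02 * 0.71
  Biogas = 2538.97 m^3

2538.97


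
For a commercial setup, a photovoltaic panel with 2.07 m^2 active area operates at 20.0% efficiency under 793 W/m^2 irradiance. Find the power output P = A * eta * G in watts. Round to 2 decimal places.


Use the solar power formula P = A * eta * G.
Given: A = 2.07 m^2, eta = 0.2, G = 793 W/m^2
P = 2.07 * 0.2 * 793
P = 328.30 W

328.30


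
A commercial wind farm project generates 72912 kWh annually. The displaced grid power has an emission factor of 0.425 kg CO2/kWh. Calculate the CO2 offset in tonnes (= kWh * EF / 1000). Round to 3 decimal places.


CO2 offset in kg = generation * emission_factor
CO2 offset = 72912 * 0.425 = 30987.6 kg
Convert to tonnes:
  CO2 offset = 30987.6 / 1000 = 30.988 tonnes

30.988


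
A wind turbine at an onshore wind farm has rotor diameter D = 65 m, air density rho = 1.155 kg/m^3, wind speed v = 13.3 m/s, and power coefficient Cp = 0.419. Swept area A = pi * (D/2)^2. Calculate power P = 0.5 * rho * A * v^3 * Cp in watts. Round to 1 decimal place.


Step 1 -- Compute swept area:
  A = pi * (D/2)^2 = pi * (65/2)^2 = 3318.31 m^2
Step 2 -- Apply wind power equation:
  P = 0.5 * rho * A * v^3 * Cp
  v^3 = 13.3^3 = 2352.637
  P = 0.5 * 1.155 * 3318.31 * 2352.637 * 0.419
  P = 1889024.2 W

1889024.2


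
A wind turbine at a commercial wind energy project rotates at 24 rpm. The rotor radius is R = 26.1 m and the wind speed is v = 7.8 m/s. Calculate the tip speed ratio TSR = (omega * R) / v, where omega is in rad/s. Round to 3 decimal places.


Convert rotational speed to rad/s:
  omega = 24 * 2 * pi / 60 = 2.5133 rad/s
Compute tip speed:
  v_tip = omega * R = 2.5133 * 26.1 = 65.596 m/s
Tip speed ratio:
  TSR = v_tip / v_wind = 65.596 / 7.8 = 8.410

8.410


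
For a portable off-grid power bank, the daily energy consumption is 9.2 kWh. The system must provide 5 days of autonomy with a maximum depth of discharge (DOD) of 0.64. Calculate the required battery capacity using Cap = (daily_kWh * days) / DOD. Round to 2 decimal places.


Total energy needed = daily * days = 9.2 * 5 = 46.0 kWh
Account for depth of discharge:
  Cap = total_energy / DOD = 46.0 / 0.64
  Cap = 71.88 kWh

71.88


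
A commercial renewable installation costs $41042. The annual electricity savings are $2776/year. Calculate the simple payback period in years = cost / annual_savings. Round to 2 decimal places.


Simple payback period = initial cost / annual savings
Payback = 41042 / 2776
Payback = 14.78 years

14.78


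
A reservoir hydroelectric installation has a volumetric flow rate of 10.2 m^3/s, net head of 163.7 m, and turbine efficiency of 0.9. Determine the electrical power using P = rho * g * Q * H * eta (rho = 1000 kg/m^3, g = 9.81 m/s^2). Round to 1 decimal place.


Apply the hydropower formula P = rho * g * Q * H * eta
rho * g = 1000 * 9.81 = 9810.0
P = 9810.0 * 10.2 * 163.7 * 0.9
P = 14742134.5 W

14742134.5


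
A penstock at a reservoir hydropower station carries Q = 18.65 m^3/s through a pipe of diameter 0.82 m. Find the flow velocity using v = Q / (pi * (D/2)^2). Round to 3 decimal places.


Compute pipe cross-sectional area:
  A = pi * (D/2)^2 = pi * (0.82/2)^2 = 0.5281 m^2
Calculate velocity:
  v = Q / A = 18.65 / 0.5281
  v = 35.315 m/s

35.315


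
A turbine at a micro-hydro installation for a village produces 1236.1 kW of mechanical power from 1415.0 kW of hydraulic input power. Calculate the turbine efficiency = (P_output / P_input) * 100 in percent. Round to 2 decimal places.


Turbine efficiency = (output power / input power) * 100
eta = (1236.1 / 1415.0) * 100
eta = 87.36%

87.36
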